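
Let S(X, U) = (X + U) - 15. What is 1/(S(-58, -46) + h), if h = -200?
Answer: -1/319 ≈ -0.0031348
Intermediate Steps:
S(X, U) = -15 + U + X (S(X, U) = (U + X) - 15 = -15 + U + X)
1/(S(-58, -46) + h) = 1/((-15 - 46 - 58) - 200) = 1/(-119 - 200) = 1/(-319) = -1/319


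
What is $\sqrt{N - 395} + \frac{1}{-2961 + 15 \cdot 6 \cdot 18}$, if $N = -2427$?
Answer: $- \frac{1}{1341} + i \sqrt{2822} \approx -0.00074571 + 53.122 i$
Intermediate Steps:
$\sqrt{N - 395} + \frac{1}{-2961 + 15 \cdot 6 \cdot 18} = \sqrt{-2427 - 395} + \frac{1}{-2961 + 15 \cdot 6 \cdot 18} = \sqrt{-2822} + \frac{1}{-2961 + 90 \cdot 18} = i \sqrt{2822} + \frac{1}{-2961 + 1620} = i \sqrt{2822} + \frac{1}{-1341} = i \sqrt{2822} - \frac{1}{1341} = - \frac{1}{1341} + i \sqrt{2822}$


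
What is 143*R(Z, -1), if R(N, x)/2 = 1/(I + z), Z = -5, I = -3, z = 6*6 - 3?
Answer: 143/15 ≈ 9.5333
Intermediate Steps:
z = 33 (z = 36 - 3 = 33)
R(N, x) = 1/15 (R(N, x) = 2/(-3 + 33) = 2/30 = 2*(1/30) = 1/15)
143*R(Z, -1) = 143*(1/15) = 143/15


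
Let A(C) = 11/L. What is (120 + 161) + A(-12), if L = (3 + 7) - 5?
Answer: 1416/5 ≈ 283.20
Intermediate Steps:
L = 5 (L = 10 - 5 = 5)
A(C) = 11/5
(120 + 161) + A(-12) = (120 + 161) + 11/5 = 281 + 11/5 = 1416/5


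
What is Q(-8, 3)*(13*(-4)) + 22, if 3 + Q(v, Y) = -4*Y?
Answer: 802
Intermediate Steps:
Q(v, Y) = -3 - 4*Y
Q(-8, 3)*(13*(-4)) + 22 = (-3 - 4*3)*(13*(-4)) + 22 = (-3 - 12)*(-52) + 22 = -15*(-52) + 22 = 780 + 22 = 802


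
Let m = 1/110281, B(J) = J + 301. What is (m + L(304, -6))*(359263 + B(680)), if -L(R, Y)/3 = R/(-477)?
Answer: 12077390122252/17534679 ≈ 6.8877e+5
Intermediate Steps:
B(J) = 301 + J
m = 1/110281 ≈ 9.0677e-6
L(R, Y) = R/159 (L(R, Y) = -3*R/(-477) = -3*R*(-1)/477 = -(-1)*R/159 = R/159)
(m + L(304, -6))*(359263 + B(680)) = (1/110281 + (1/159)*304)*(359263 + (301 + 680)) = (1/110281 + 304/159)*(359263 + 981) = (33525583/17534679)*360244 = 12077390122252/17534679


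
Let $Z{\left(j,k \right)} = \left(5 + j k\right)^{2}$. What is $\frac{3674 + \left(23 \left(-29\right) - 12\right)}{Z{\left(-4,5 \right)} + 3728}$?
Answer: $\frac{2995}{3953} \approx 0.75765$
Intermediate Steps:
$\frac{3674 + \left(23 \left(-29\right) - 12\right)}{Z{\left(-4,5 \right)} + 3728} = \frac{3674 + \left(23 \left(-29\right) - 12\right)}{\left(5 - 20\right)^{2} + 3728} = \frac{3674 - 679}{\left(5 - 20\right)^{2} + 3728} = \frac{3674 - 679}{\left(-15\right)^{2} + 3728} = \frac{2995}{225 + 3728} = \frac{2995}{3953}$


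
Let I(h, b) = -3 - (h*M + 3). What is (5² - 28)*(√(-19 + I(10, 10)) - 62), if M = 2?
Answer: 186 - 9*I*√5 ≈ 186.0 - 20.125*I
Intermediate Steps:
I(h, b) = -6 - 2*h (I(h, b) = -3 - (h*2 + 3) = -3 - (2*h + 3) = -3 - (3 + 2*h) = -3 + (-3 - 2*h) = -6 - 2*h)
(5² - 28)*(√(-19 + I(10, 10)) - 62) = (5² - 28)*(√(-19 + (-6 - 2*10)) - 62) = (25 - 28)*(√(-19 + (-6 - 20)) - 62) = -3*(√(-19 - 26) - 62) = -3*(√(-45) - 62) = -3*(3*I*√5 - 62) = -3*(-62 + 3*I*√5) = 186 - 9*I*√5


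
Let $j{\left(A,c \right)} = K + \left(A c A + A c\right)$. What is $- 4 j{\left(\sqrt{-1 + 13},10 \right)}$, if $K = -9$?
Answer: $-444 - 80 \sqrt{3} \approx -582.56$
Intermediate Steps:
$j{\left(A,c \right)} = -9 + A c + c A^{2}$ ($j{\left(A,c \right)} = -9 + \left(A c A + A c\right) = -9 + \left(c A^{2} + A c\right) = -9 + \left(A c + c A^{2}\right) = -9 + A c + c A^{2}$)
$- 4 j{\left(\sqrt{-1 + 13},10 \right)} = - 4 \left(-9 + \sqrt{-1 + 13} \cdot 10 + 10 \left(\sqrt{-1 + 13}\right)^{2}\right) = - 4 \left(-9 + \sqrt{12} \cdot 10 + 10 \left(\sqrt{12}\right)^{2}\right) = - 4 \left(-9 + 2 \sqrt{3} \cdot 10 + 10 \left(2 \sqrt{3}\right)^{2}\right) = - 4 \left(-9 + 20 \sqrt{3} + 10 \cdot 12\right) = - 4 \left(-9 + 20 \sqrt{3} + 120\right) = - 4 \left(111 + 20 \sqrt{3}\right) = -444 - 80 \sqrt{3}$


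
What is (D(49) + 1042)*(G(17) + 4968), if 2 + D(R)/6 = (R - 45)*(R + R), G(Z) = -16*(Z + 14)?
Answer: 15124304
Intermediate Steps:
G(Z) = -224 - 16*Z (G(Z) = -16*(14 + Z) = -224 - 16*Z)
D(R) = -12 + 12*R*(-45 + R) (D(R) = -12 + 6*((R - 45)*(R + R)) = -12 + 6*((-45 + R)*(2*R)) = -12 + 6*(2*R*(-45 + R)) = -12 + 12*R*(-45 + R))
(D(49) + 1042)*(G(17) + 4968) = ((-12 - 540*49 + 12*49²) + 1042)*((-224 - 16*17) + 4968) = ((-12 - 26460 + 12*2401) + 1042)*((-224 - 272) + 4968) = ((-12 - 26460 + 28812) + 1042)*(-496 + 4968) = (2340 + 1042)*4472 = 3382*4472 = 15124304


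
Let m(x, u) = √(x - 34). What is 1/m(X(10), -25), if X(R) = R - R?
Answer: -I*√34/34 ≈ -0.1715*I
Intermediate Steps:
X(R) = 0
m(x, u) = √(-34 + x)
1/m(X(10), -25) = 1/(√(-34 + 0)) = 1/(√(-34)) = 1/(I*√34) = -I*√34/34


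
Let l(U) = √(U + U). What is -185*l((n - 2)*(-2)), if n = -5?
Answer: -370*√7 ≈ -978.93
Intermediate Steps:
l(U) = √2*√U (l(U) = √(2*U) = √2*√U)
-185*l((n - 2)*(-2)) = -185*√2*√((-5 - 2)*(-2)) = -185*√2*√(-7*(-2)) = -185*√2*√14 = -370*√7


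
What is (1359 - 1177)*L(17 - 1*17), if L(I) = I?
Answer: 0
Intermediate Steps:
(1359 - 1177)*L(17 - 1*17) = (1359 - 1177)*(17 - 1*17) = 182*(17 - 17) = 182*0 = 0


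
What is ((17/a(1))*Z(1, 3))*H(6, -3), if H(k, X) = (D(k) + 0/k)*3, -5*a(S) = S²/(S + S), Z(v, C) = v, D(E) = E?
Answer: -3060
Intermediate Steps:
a(S) = -S/10 (a(S) = -S²/(5*(S + S)) = -S²/(5*(2*S)) = -1/(2*S)*S²/5 = -S/10)
H(k, X) = 3*k (H(k, X) = (k + 0/k)*3 = (k + 0)*3 = k*3 = 3*k)
((17/a(1))*Z(1, 3))*H(6, -3) = ((17/((-⅒*1)))*1)*(3*6) = ((17/(-⅒))*1)*18 = ((17*(-10))*1)*18 = -170*1*18 = -170*18 = -3060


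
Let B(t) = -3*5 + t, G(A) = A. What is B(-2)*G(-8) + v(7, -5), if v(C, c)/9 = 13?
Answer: 253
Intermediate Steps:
B(t) = -15 + t
v(C, c) = 117 (v(C, c) = 9*13 = 117)
B(-2)*G(-8) + v(7, -5) = (-15 - 2)*(-8) + 117 = -17*(-8) + 117 = 136 + 117 = 253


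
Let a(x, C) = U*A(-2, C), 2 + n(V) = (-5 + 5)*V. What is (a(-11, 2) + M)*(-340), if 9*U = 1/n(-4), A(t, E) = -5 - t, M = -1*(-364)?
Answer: -371450/3 ≈ -1.2382e+5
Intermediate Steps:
n(V) = -2 (n(V) = -2 + (-5 + 5)*V = -2 + 0*V = -2 + 0 = -2)
M = 364
U = -1/18 (U = (1/9)/(-2) = (1/9)*(-1/2) = -1/18 ≈ -0.055556)
a(x, C) = 1/6 (a(x, C) = -(-5 - 1*(-2))/18 = -(-5 + 2)/18 = -1/18*(-3) = 1/6)
(a(-11, 2) + M)*(-340) = (1/6 + 364)*(-340) = (2185/6)*(-340) = -371450/3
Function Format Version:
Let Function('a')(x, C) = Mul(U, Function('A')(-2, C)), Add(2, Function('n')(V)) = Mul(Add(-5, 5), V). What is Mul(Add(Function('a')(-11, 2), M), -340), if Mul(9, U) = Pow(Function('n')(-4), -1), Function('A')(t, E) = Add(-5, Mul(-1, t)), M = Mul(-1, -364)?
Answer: Rational(-371450, 3) ≈ -1.2382e+5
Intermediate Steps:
Function('n')(V) = -2 (Function('n')(V) = Add(-2, Mul(Add(-5, 5), V)) = Add(-2, Mul(0, V)) = Add(-2, 0) = -2)
M = 364
U = Rational(-1, 18) (U = Mul(Rational(1, 9), Pow(-2, -1)) = Mul(Rational(1, 9), Rational(-1, 2)) = Rational(-1, 18) ≈ -0.055556)
Function('a')(x, C) = Rational(1, 6) (Function('a')(x, C) = Mul(Rational(-1, 18), Add(-5, Mul(-1, -2))) = Mul(Rational(-1, 18), Add(-5, 2)) = Mul(Rational(-1, 18), -3) = Rational(1, 6))
Mul(Add(Function('a')(-11, 2), M), -340) = Mul(Add(Rational(1, 6), 364), -340) = Mul(Rational(2185, 6), -340) = Rational(-371450, 3)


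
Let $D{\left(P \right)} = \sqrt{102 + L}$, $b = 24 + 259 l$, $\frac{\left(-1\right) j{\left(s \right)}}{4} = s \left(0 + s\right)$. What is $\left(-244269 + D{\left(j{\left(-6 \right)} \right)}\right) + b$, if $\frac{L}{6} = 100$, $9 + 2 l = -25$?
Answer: $-248648 + 3 \sqrt{78} \approx -2.4862 \cdot 10^{5}$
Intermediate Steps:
$l = -17$ ($l = - \frac{9}{2} + \frac{1}{2} \left(-25\right) = - \frac{9}{2} - \frac{25}{2} = -17$)
$L = 600$ ($L = 6 \cdot 100 = 600$)
$j{\left(s \right)} = - 4 s^{2}$ ($j{\left(s \right)} = - 4 s \left(0 + s\right) = - 4 s s = - 4 s^{2}$)
$b = -4379$ ($b = 24 + 259 \left(-17\right) = 24 - 4403 = -4379$)
$D{\left(P \right)} = 3 \sqrt{78}$ ($D{\left(P \right)} = \sqrt{102 + 600} = \sqrt{702} = 3 \sqrt{78}$)
$\left(-244269 + D{\left(j{\left(-6 \right)} \right)}\right) + b = \left(-244269 + 3 \sqrt{78}\right) - 4379 = -248648 + 3 \sqrt{78}$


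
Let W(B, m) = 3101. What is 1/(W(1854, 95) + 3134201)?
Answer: 1/3137302 ≈ 3.1875e-7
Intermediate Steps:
1/(W(1854, 95) + 3134201) = 1/(3101 + 3134201) = 1/3137302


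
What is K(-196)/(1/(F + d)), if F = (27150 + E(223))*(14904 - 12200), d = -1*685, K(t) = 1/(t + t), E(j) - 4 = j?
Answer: -74026723/392 ≈ -1.8884e+5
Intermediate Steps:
E(j) = 4 + j
K(t) = 1/(2*t)
d = -685
F = 74027408 (F = (27150 + (4 + 223))*(14904 - 12200) = (27150 + 227)*2704 = 27377*2704 = 74027408)
K(-196)/(1/(F + d)) = ((½)/(-196))/(1/(74027408 - 685)) = ((½)*(-1/196))/(1/74026723) = -1/(392*1/74026723) = -1/392*74026723 = -74026723/392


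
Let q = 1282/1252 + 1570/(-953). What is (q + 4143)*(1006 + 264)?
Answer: 1569244198945/298289 ≈ 5.2608e+6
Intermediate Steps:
q = -371947/596578 (q = 1282*(1/1252) + 1570*(-1/953) = 641/626 - 1570/953 = -371947/596578 ≈ -0.62347)
(q + 4143)*(1006 + 264) = (-371947/596578 + 4143)*(1006 + 264) = (2471250707/596578)*1270 = 1569244198945/298289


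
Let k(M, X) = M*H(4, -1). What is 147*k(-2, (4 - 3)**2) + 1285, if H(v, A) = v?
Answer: 109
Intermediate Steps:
k(M, X) = 4*M (k(M, X) = M*4 = 4*M)
147*k(-2, (4 - 3)**2) + 1285 = 147*(4*(-2)) + 1285 = 147*(-8) + 1285 = -1176 + 1285 = 109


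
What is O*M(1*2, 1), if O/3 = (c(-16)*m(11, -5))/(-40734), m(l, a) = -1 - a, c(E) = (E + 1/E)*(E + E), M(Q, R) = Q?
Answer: -2056/6789 ≈ -0.30284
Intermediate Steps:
c(E) = 2*E*(E + 1/E) (c(E) = (E + 1/E)*(2*E) = 2*E*(E + 1/E))
O = -1028/6789 (O = 3*(((2 + 2*(-16)²)*(-1 - 1*(-5)))/(-40734)) = 3*(((2 + 2*256)*(-1 + 5))*(-1/40734)) = 3*(((2 + 512)*4)*(-1/40734)) = 3*((514*4)*(-1/40734)) = 3*(2056*(-1/40734)) = 3*(-1028/20367) = -1028/6789 ≈ -0.15142)
O*M(1*2, 1) = -1028*2/6789 = -1028/6789*2 = -2056/6789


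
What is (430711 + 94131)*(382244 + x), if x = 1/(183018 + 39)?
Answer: 36724475306719378/183057 ≈ 2.0062e+11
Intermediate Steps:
x = 1/183057 ≈ 5.4628e-6
(430711 + 94131)*(382244 + x) = (430711 + 94131)*(382244 + 1/183057) = 524842*(69972439909/183057) = 36724475306719378/183057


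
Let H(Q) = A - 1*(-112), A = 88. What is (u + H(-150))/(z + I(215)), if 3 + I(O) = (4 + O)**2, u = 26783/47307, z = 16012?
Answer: 9488183/3026228790 ≈ 0.0031353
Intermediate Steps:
H(Q) = 200 (H(Q) = 88 - 1*(-112) = 88 + 112 = 200)
u = 26783/47307 (u = 26783*(1/47307) = 26783/47307 ≈ 0.56615)
I(O) = -3 + (4 + O)**2
(u + H(-150))/(z + I(215)) = (26783/47307 + 200)/(16012 + (-3 + (4 + 215)**2)) = 9488183/(47307*(16012 + (-3 + 219**2))) = 9488183/(47307*(16012 + (-3 + 47961))) = 9488183/(47307*(16012 + 47958)) = (9488183/47307)/63970 = (9488183/47307)*(1/63970) = 9488183/3026228790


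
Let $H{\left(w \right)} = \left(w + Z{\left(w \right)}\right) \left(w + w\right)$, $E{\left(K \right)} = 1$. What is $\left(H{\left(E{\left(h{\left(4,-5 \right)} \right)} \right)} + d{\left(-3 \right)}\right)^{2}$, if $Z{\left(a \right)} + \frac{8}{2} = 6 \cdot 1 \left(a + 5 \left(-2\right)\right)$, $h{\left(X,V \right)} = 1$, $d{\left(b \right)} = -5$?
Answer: $14161$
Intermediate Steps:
$Z{\left(a \right)} = -64 + 6 a$ ($Z{\left(a \right)} = -4 + 6 \cdot 1 \left(a + 5 \left(-2\right)\right) = -4 + 6 \left(a - 10\right) = -4 + 6 \left(-10 + a\right) = -4 + \left(-60 + 6 a\right) = -64 + 6 a$)
$H{\left(w \right)} = 2 w \left(-64 + 7 w\right)$ ($H{\left(w \right)} = \left(w + \left(-64 + 6 w\right)\right) \left(w + w\right) = \left(-64 + 7 w\right) 2 w = 2 w \left(-64 + 7 w\right)$)
$\left(H{\left(E{\left(h{\left(4,-5 \right)} \right)} \right)} + d{\left(-3 \right)}\right)^{2} = \left(2 \cdot 1 \left(-64 + 7 \cdot 1\right) - 5\right)^{2} = \left(2 \cdot 1 \left(-64 + 7\right) - 5\right)^{2} = \left(2 \cdot 1 \left(-57\right) - 5\right)^{2} = \left(-114 - 5\right)^{2} = \left(-119\right)^{2} = 14161$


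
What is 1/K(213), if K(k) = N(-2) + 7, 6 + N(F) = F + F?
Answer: -⅓ ≈ -0.33333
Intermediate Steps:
N(F) = -6 + 2*F (N(F) = -6 + (F + F) = -6 + 2*F)
K(k) = -3 (K(k) = (-6 + 2*(-2)) + 7 = (-6 - 4) + 7 = -10 + 7 = -3)
1/K(213) = 1/(-3) = -⅓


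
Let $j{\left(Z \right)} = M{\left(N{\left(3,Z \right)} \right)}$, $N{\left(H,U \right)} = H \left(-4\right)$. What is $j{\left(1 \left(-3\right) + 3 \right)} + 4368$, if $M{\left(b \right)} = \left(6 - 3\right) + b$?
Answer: $4359$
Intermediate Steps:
$N{\left(H,U \right)} = - 4 H$
$M{\left(b \right)} = 3 + b$
$j{\left(Z \right)} = -9$ ($j{\left(Z \right)} = 3 - 12 = -9$)
$j{\left(1 \left(-3\right) + 3 \right)} + 4368 = -9 + 4368 = 4359$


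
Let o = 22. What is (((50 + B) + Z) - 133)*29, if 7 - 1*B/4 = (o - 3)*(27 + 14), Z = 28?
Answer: -91147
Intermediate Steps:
B = -3088 (B = 28 - 4*(22 - 3)*(27 + 14) = 28 - 76*41 = 28 - 4*779 = 28 - 3116 = -3088)
(((50 + B) + Z) - 133)*29 = (((50 - 3088) + 28) - 133)*29 = ((-3038 + 28) - 133)*29 = (-3010 - 133)*29 = -3143*29 = -91147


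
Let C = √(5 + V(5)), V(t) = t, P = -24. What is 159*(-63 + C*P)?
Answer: -10017 - 3816*√10 ≈ -22084.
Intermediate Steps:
C = √10 (C = √(5 + 5) = √10 ≈ 3.1623)
159*(-63 + C*P) = 159*(-63 + √10*(-24)) = 159*(-63 - 24*√10) = -10017 - 3816*√10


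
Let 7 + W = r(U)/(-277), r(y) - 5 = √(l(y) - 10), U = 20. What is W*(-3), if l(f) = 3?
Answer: 5832/277 + 3*I*√7/277 ≈ 21.054 + 0.028654*I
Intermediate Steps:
r(y) = 5 + I*√7 (r(y) = 5 + √(3 - 10) = 5 + √(-7) = 5 + I*√7)
W = -1944/277 - I*√7/277 (W = -7 + (5 + I*√7)/(-277) = -7 + (5 + I*√7)*(-1/277) = -7 + (-5/277 - I*√7/277) = -1944/277 - I*√7/277 ≈ -7.0181 - 0.0095515*I)
W*(-3) = (-1944/277 - I*√7/277)*(-3) = 5832/277 + 3*I*√7/277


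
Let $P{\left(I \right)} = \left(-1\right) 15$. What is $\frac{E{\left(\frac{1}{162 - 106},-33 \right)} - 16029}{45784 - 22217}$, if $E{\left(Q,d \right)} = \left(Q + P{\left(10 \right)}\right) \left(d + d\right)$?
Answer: $- \frac{421125}{659876} \approx -0.63819$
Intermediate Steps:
$P{\left(I \right)} = -15$
$E{\left(Q,d \right)} = 2 d \left(-15 + Q\right)$ ($E{\left(Q,d \right)} = \left(Q - 15\right) \left(d + d\right) = \left(-15 + Q\right) 2 d = 2 d \left(-15 + Q\right)$)
$\frac{E{\left(\frac{1}{162 - 106},-33 \right)} - 16029}{45784 - 22217} = \frac{2 \left(-33\right) \left(-15 + \frac{1}{162 - 106}\right) - 16029}{45784 - 22217} = \frac{2 \left(-33\right) \left(-15 + \frac{1}{56}\right) - 16029}{23567} = \left(2 \left(-33\right) \left(-15 + \frac{1}{56}\right) - 16029\right) \frac{1}{23567} = \left(2 \left(-33\right) \left(- \frac{839}{56}\right) - 16029\right) \frac{1}{23567} = \left(\frac{27687}{28} - 16029\right) \frac{1}{23567} = \left(- \frac{421125}{28}\right) \frac{1}{23567} = - \frac{421125}{659876}$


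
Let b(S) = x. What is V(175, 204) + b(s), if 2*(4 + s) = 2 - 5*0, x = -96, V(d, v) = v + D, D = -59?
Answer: 49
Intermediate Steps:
V(d, v) = -59 + v (V(d, v) = v - 59 = -59 + v)
s = -3 (s = -4 + (2 - 5*0)/2 = -4 + (2 + 0)/2 = -4 + (1/2)*2 = -4 + 1 = -3)
b(S) = -96
V(175, 204) + b(s) = (-59 + 204) - 96 = 145 - 96 = 49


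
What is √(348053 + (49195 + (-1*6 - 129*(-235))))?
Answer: √427557 ≈ 653.88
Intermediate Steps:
√(348053 + (49195 + (-1*6 - 129*(-235)))) = √(348053 + (49195 + (-6 + 30315))) = √(348053 + (49195 + 30309)) = √(348053 + 79504) = √427557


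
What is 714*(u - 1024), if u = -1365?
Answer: -1705746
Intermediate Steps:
714*(u - 1024) = 714*(-1365 - 1024) = 714*(-2389) = -1705746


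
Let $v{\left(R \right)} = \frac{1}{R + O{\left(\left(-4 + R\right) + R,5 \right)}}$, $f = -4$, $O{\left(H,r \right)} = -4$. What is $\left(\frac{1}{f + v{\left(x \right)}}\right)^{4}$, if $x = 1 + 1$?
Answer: $\frac{16}{6561} \approx 0.0024387$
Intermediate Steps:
$x = 2$
$v{\left(R \right)} = \frac{1}{-4 + R}$ ($v{\left(R \right)} = \frac{1}{R - 4} = \frac{1}{-4 + R}$)
$\left(\frac{1}{f + v{\left(x \right)}}\right)^{4} = \left(\frac{1}{-4 + \frac{1}{-4 + 2}}\right)^{4} = \left(\frac{1}{-4 + \frac{1}{-2}}\right)^{4} = \left(\frac{1}{-4 - \frac{1}{2}}\right)^{4} = \left(\frac{1}{- \frac{9}{2}}\right)^{4} = \left(- \frac{2}{9}\right)^{4} = \frac{16}{6561}$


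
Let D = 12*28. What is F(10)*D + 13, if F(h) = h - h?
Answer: 13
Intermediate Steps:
F(h) = 0
D = 336
F(10)*D + 13 = 0*336 + 13 = 0 + 13 = 13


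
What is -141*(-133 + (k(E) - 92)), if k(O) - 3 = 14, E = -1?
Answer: 29328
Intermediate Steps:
k(O) = 17 (k(O) = 3 + 14 = 17)
-141*(-133 + (k(E) - 92)) = -141*(-133 + (17 - 92)) = -141*(-133 - 75) = -141*(-208) = 29328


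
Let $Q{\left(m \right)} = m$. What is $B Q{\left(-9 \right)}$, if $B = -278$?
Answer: $2502$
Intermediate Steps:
$B Q{\left(-9 \right)} = \left(-278\right) \left(-9\right) = 2502$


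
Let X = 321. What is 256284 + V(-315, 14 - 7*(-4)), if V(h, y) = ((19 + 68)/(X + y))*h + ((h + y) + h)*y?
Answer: 28013013/121 ≈ 2.3151e+5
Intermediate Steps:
V(h, y) = y*(y + 2*h) + 87*h/(321 + y) (V(h, y) = ((19 + 68)/(321 + y))*h + ((h + y) + h)*y = (87/(321 + y))*h + (y + 2*h)*y = 87*h/(321 + y) + y*(y + 2*h) = y*(y + 2*h) + 87*h/(321 + y))
256284 + V(-315, 14 - 7*(-4)) = 256284 + ((14 - 7*(-4))³ + 87*(-315) + 321*(14 - 7*(-4))² + 2*(-315)*(14 - 7*(-4))² + 642*(-315)*(14 - 7*(-4)))/(321 + (14 - 7*(-4))) = 256284 + ((14 + 28)³ - 27405 + 321*(14 + 28)² + 2*(-315)*(14 + 28)² + 642*(-315)*(14 + 28))/(321 + (14 + 28)) = 256284 + (42³ - 27405 + 321*42² + 2*(-315)*42² + 642*(-315)*42)/(321 + 42) = 256284 + (74088 - 27405 + 321*1764 + 2*(-315)*1764 - 8493660)/363 = 256284 + (74088 - 27405 + 566244 - 1111320 - 8493660)/363 = 256284 + (1/363)*(-8992053) = 256284 - 2997351/121 = 28013013/121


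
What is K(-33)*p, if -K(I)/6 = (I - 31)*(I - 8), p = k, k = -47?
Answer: 739968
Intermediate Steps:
p = -47
K(I) = -6*(-31 + I)*(-8 + I) (K(I) = -6*(I - 31)*(I - 8) = -6*(-31 + I)*(-8 + I))
K(-33)*p = (-1488 - 6*(-33)² + 234*(-33))*(-47) = (-1488 - 6*1089 - 7722)*(-47) = (-1488 - 6534 - 7722)*(-47) = -15744*(-47) = 739968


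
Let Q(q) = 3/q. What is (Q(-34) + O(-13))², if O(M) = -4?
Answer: 19321/1156 ≈ 16.714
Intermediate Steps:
(Q(-34) + O(-13))² = (3/(-34) - 4)² = (3*(-1/34) - 4)² = (-3/34 - 4)² = (-139/34)² = 19321/1156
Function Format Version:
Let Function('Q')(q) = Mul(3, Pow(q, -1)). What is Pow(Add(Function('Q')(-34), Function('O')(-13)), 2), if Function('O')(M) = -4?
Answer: Rational(19321, 1156) ≈ 16.714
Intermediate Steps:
Pow(Add(Function('Q')(-34), Function('O')(-13)), 2) = Pow(Add(Mul(3, Pow(-34, -1)), -4), 2) = Pow(Add(Mul(3, Rational(-1, 34)), -4), 2) = Pow(Add(Rational(-3, 34), -4), 2) = Pow(Rational(-139, 34), 2) = Rational(19321, 1156)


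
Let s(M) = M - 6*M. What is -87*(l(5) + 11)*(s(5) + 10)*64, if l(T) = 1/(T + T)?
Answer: 927072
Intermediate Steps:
s(M) = -5*M
l(T) = 1/(2*T)
-87*(l(5) + 11)*(s(5) + 10)*64 = -87*((1/2)/5 + 11)*(-5*5 + 10)*64 = -87*((1/2)*(1/5) + 11)*(-25 + 10)*64 = -87*(1/10 + 11)*(-15)*64 = -9657*(-15)/10*64 = -87*(-333/2)*64 = (28971/2)*64 = 927072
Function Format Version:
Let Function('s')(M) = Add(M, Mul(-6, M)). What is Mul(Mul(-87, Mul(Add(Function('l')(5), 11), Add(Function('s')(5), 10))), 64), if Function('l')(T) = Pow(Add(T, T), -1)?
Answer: 927072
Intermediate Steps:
Function('s')(M) = Mul(-5, M)
Function('l')(T) = Mul(Rational(1, 2), Pow(T, -1)) (Function('l')(T) = Pow(Mul(2, T), -1) = Mul(Rational(1, 2), Pow(T, -1)))
Mul(Mul(-87, Mul(Add(Function('l')(5), 11), Add(Function('s')(5), 10))), 64) = Mul(Mul(-87, Mul(Add(Mul(Rational(1, 2), Pow(5, -1)), 11), Add(Mul(-5, 5), 10))), 64) = Mul(Mul(-87, Mul(Add(Mul(Rational(1, 2), Rational(1, 5)), 11), Add(-25, 10))), 64) = Mul(Mul(-87, Mul(Add(Rational(1, 10), 11), -15)), 64) = Mul(Mul(-87, Mul(Rational(111, 10), -15)), 64) = Mul(Mul(-87, Rational(-333, 2)), 64) = Mul(Rational(28971, 2), 64) = 927072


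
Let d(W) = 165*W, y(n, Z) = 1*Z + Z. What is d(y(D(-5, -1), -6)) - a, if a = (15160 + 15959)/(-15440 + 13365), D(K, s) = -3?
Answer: -4077381/2075 ≈ -1965.0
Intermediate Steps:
y(n, Z) = 2*Z (y(n, Z) = Z + Z = 2*Z)
a = -31119/2075 (a = 31119/(-2075) = 31119*(-1/2075) = -31119/2075 ≈ -14.997)
d(y(D(-5, -1), -6)) - a = 165*(2*(-6)) - 1*(-31119/2075) = 165*(-12) + 31119/2075 = -1980 + 31119/2075 = -4077381/2075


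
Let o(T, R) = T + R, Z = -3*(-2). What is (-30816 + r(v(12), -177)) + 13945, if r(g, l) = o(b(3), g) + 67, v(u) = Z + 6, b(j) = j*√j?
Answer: -16792 + 3*√3 ≈ -16787.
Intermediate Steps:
b(j) = j^(3/2)
Z = 6
o(T, R) = R + T
v(u) = 12 (v(u) = 6 + 6 = 12)
r(g, l) = 67 + g + 3*√3 (r(g, l) = (g + 3^(3/2)) + 67 = (g + 3*√3) + 67 = 67 + g + 3*√3)
(-30816 + r(v(12), -177)) + 13945 = (-30816 + (67 + 12 + 3*√3)) + 13945 = (-30816 + (79 + 3*√3)) + 13945 = (-30737 + 3*√3) + 13945 = -16792 + 3*√3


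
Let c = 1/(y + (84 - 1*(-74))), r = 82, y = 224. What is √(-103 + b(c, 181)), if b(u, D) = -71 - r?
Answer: 16*I ≈ 16.0*I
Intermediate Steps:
c = 1/382 (c = 1/(224 + (84 - 1*(-74))) = 1/(224 + (84 + 74)) = 1/(224 + 158) = 1/382 ≈ 0.0026178)
b(u, D) = -153 (b(u, D) = -71 - 1*82 = -71 - 82 = -153)
√(-103 + b(c, 181)) = √(-103 - 153) = √(-256) = 16*I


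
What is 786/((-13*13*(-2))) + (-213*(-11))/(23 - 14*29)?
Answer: -245448/64727 ≈ -3.7920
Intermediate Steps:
786/((-13*13*(-2))) + (-213*(-11))/(23 - 14*29) = 786/((-169*(-2))) + 2343/(23 - 406) = 786/338 + 2343/(-383) = 786*(1/338) + 2343*(-1/383) = 393/169 - 2343/383 = -245448/64727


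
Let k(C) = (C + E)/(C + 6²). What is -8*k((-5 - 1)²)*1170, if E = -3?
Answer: -4290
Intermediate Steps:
k(C) = (-3 + C)/(36 + C) (k(C) = (C - 3)/(C + 6²) = (-3 + C)/(C + 36) = (-3 + C)/(36 + C))
-8*k((-5 - 1)²)*1170 = -8*(-3 + (-5 - 1)²)/(36 + (-5 - 1)²)*1170 = -8*(-3 + (-6)²)/(36 + (-6)²)*1170 = -8*(-3 + 36)/(36 + 36)*1170 = -8*33/72*1170 = -33/9*1170 = -8*11/24*1170 = -11/3*1170 = -4290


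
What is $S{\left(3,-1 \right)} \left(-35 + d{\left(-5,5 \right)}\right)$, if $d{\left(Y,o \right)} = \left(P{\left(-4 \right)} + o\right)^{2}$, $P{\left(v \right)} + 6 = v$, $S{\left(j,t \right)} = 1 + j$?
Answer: $-40$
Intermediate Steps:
$P{\left(v \right)} = -6 + v$
$d{\left(Y,o \right)} = \left(-10 + o\right)^{2}$ ($d{\left(Y,o \right)} = \left(\left(-6 - 4\right) + o\right)^{2} = \left(-10 + o\right)^{2}$)
$S{\left(3,-1 \right)} \left(-35 + d{\left(-5,5 \right)}\right) = \left(1 + 3\right) \left(-35 + \left(-10 + 5\right)^{2}\right) = 4 \left(-35 + \left(-5\right)^{2}\right) = 4 \left(-35 + 25\right) = 4 \left(-10\right) = -40$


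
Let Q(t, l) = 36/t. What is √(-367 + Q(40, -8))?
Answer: I*√36610/10 ≈ 19.134*I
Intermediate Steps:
√(-367 + Q(40, -8)) = √(-367 + 36/40) = √(-367 + 36*(1/40)) = √(-367 + 9/10) = √(-3661/10) = I*√36610/10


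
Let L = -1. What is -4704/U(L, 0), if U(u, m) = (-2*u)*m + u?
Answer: 4704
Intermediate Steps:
U(u, m) = u - 2*m*u (U(u, m) = -2*m*u + u = u - 2*m*u)
-4704/U(L, 0) = -4704/((-(1 - 2*0))) = -4704/((-(1 + 0))) = -4704/((-1*1)) = -4704/(-1) = -4704*(-1) = -672*(-7) = 4704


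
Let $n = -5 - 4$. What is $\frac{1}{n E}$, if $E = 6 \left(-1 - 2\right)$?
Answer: $\frac{1}{162} \approx 0.0061728$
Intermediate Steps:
$n = -9$ ($n = -5 - 4 = -9$)
$E = -18$ ($E = 6 \left(-3\right) = -18$)
$\frac{1}{n E} = \frac{1}{\left(-9\right) \left(-18\right)} = \frac{1}{162}$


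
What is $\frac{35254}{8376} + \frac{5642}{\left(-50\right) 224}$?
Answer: $\frac{3103459}{837600} \approx 3.7052$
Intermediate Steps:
$\frac{35254}{8376} + \frac{5642}{\left(-50\right) 224} = 35254 \cdot \frac{1}{8376} + \frac{5642}{-11200} = \frac{17627}{4188} + 5642 \left(- \frac{1}{11200}\right) = \frac{17627}{4188} - \frac{403}{800} = \frac{3103459}{837600}$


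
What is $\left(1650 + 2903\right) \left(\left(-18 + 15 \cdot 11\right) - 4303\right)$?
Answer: $-18922268$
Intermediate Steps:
$\left(1650 + 2903\right) \left(\left(-18 + 15 \cdot 11\right) - 4303\right) = 4553 \left(\left(-18 + 165\right) - 4303\right) = 4553 \left(147 - 4303\right) = 4553 \left(-4156\right) = -18922268$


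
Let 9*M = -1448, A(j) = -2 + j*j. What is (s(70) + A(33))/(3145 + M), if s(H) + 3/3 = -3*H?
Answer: 7884/26857 ≈ 0.29355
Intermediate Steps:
s(H) = -1 - 3*H
A(j) = -2 + j²
M = -1448/9 (M = (⅑)*(-1448) = -1448/9 ≈ -160.89)
(s(70) + A(33))/(3145 + M) = ((-1 - 3*70) + (-2 + 33²))/(3145 - 1448/9) = ((-1 - 210) + (-2 + 1089))/(26857/9) = (-211 + 1087)*(9/26857) = 876*(9/26857) = 7884/26857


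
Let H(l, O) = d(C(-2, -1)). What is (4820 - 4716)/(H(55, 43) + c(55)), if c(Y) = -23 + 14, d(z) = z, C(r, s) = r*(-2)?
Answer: -104/5 ≈ -20.800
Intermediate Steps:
C(r, s) = -2*r
H(l, O) = 4 (H(l, O) = -2*(-2) = 4)
c(Y) = -9
(4820 - 4716)/(H(55, 43) + c(55)) = (4820 - 4716)/(4 - 9) = 104/(-5) = 104*(-1/5) = -104/5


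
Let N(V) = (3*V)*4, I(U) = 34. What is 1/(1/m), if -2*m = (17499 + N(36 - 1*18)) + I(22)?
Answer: -17749/2 ≈ -8874.5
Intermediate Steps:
N(V) = 12*V
m = -17749/2 (m = -((17499 + 12*(36 - 1*18)) + 34)/2 = -((17499 + 12*(36 - 18)) + 34)/2 = -((17499 + 12*18) + 34)/2 = -((17499 + 216) + 34)/2 = -(17715 + 34)/2 = -1/2*17749 = -17749/2 ≈ -8874.5)
1/(1/m) = 1/(1/(-17749/2)) = 1/(-2/17749) = -17749/2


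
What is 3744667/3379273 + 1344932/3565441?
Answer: 17896281647583/12048598504393 ≈ 1.4853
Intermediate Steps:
3744667/3379273 + 1344932/3565441 = 17896281647583/12048598504393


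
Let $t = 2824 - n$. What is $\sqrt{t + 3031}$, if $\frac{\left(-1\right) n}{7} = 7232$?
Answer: $\sqrt{56479} \approx 237.65$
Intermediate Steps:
$n = -50624$ ($n = \left(-7\right) 7232 = -50624$)
$t = 53448$ ($t = 2824 - -50624 = 2824 + 50624 = 53448$)
$\sqrt{t + 3031} = \sqrt{53448 + 3031} = \sqrt{56479}$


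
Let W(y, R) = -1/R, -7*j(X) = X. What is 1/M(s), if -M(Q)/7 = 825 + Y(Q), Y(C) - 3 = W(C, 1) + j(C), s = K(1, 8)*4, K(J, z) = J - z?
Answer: -1/5817 ≈ -0.00017191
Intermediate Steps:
j(X) = -X/7
s = -28 (s = (1 - 1*8)*4 = (1 - 8)*4 = -7*4 = -28)
Y(C) = 2 - C/7 (Y(C) = 3 + (-1/1 - C/7) = 3 + (-1*1 - C/7) = 3 + (-1 - C/7) = 2 - C/7)
M(Q) = -5789 + Q (M(Q) = -7*(825 + (2 - Q/7)) = -7*(827 - Q/7) = -5789 + Q)
1/M(s) = 1/(-5789 - 28) = 1/(-5817) = -1/5817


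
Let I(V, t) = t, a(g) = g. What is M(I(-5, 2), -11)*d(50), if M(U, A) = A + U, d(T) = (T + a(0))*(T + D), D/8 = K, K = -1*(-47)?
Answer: -191700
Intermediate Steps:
K = 47
D = 376 (D = 8*47 = 376)
d(T) = T*(376 + T) (d(T) = (T + 0)*(T + 376) = T*(376 + T))
M(I(-5, 2), -11)*d(50) = (-11 + 2)*(50*(376 + 50)) = -450*426 = -9*21300 = -191700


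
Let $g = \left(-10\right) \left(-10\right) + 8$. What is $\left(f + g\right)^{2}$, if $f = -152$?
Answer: $1936$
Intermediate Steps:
$g = 108$ ($g = 100 + 8 = 108$)
$\left(f + g\right)^{2} = \left(-152 + 108\right)^{2} = \left(-44\right)^{2} = 1936$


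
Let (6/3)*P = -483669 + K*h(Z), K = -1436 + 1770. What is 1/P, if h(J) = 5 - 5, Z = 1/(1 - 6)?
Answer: -2/483669 ≈ -4.1351e-6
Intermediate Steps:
Z = -1/5 (Z = 1/(-5) = -1/5 ≈ -0.20000)
h(J) = 0
K = 334
P = -483669/2 (P = (-483669 + 334*0)/2 = (-483669 + 0)/2 = (1/2)*(-483669) = -483669/2 ≈ -2.4183e+5)
1/P = 1/(-483669/2) = -2/483669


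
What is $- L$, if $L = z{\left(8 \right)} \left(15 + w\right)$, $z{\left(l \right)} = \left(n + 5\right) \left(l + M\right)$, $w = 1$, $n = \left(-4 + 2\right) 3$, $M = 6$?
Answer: $224$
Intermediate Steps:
$n = -6$ ($n = \left(-2\right) 3 = -6$)
$z{\left(l \right)} = -6 - l$ ($z{\left(l \right)} = \left(-6 + 5\right) \left(l + 6\right) = - (6 + l) = -6 - l$)
$L = -224$ ($L = \left(-6 - 8\right) \left(15 + 1\right) = \left(-6 - 8\right) 16 = \left(-14\right) 16 = -224$)
$- L = \left(-1\right) \left(-224\right) = 224$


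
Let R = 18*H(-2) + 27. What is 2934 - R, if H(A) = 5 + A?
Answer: 2853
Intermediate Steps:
R = 81 (R = 18*(5 - 2) + 27 = 18*3 + 27 = 54 + 27 = 81)
2934 - R = 2934 - 1*81 = 2934 - 81 = 2853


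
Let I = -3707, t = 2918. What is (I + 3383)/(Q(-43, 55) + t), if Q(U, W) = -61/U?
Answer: -4644/41845 ≈ -0.11098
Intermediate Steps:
(I + 3383)/(Q(-43, 55) + t) = (-3707 + 3383)/(-61/(-43) + 2918) = -324/(-61*(-1/43) + 2918) = -324/(61/43 + 2918) = -324/125535/43 = -324*43/125535 = -4644/41845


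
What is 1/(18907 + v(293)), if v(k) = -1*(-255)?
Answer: 1/19162 ≈ 5.2187e-5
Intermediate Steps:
v(k) = 255
1/(18907 + v(293)) = 1/(18907 + 255) = 1/19162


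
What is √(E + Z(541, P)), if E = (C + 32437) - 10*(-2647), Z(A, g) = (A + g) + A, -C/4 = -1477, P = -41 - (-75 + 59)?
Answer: 4*√4117 ≈ 256.66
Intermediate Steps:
P = -25 (P = -41 - 1*(-16) = -41 + 16 = -25)
C = 5908 (C = -4*(-1477) = 5908)
Z(A, g) = g + 2*A
E = 64815 (E = (5908 + 32437) - 10*(-2647) = 38345 + 26470 = 64815)
√(E + Z(541, P)) = √(64815 + (-25 + 2*541)) = √(64815 + (-25 + 1082)) = √(64815 + 1057) = √65872 = 4*√4117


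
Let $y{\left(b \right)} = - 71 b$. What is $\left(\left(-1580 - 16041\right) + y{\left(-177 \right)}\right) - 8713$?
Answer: $-13767$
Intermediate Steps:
$\left(\left(-1580 - 16041\right) + y{\left(-177 \right)}\right) - 8713 = \left(\left(-1580 - 16041\right) - -12567\right) - 8713 = \left(-17621 + 12567\right) - 8713 = -5054 - 8713 = -13767$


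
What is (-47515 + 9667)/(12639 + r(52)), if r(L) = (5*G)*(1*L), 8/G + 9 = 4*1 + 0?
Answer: -37848/12223 ≈ -3.0965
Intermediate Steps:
G = -8/5 (G = 8/(-9 + (4*1 + 0)) = 8/(-9 + (4 + 0)) = 8/(-9 + 4) = 8/(-5) = 8*(-1/5) = -8/5 ≈ -1.6000)
r(L) = -8*L (r(L) = (5*(-8/5))*(1*L) = -8*L)
(-47515 + 9667)/(12639 + r(52)) = (-47515 + 9667)/(12639 - 8*52) = -37848/(12639 - 416) = -37848/12223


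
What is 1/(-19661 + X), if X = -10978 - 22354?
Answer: -1/52993 ≈ -1.8870e-5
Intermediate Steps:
X = -33332
1/(-19661 + X) = 1/(-19661 - 33332) = 1/(-52993) = -1/52993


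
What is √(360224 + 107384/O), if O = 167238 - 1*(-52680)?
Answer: 22*√8998900183833/109959 ≈ 600.19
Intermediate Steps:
O = 219918 (O = 167238 + 52680 = 219918)
√(360224 + 107384/O) = √(360224 + 107384/219918) = √(360224 + 107384*(1/219918)) = √(360224 + 53692/109959) = √(39609924508/109959) = 22*√8998900183833/109959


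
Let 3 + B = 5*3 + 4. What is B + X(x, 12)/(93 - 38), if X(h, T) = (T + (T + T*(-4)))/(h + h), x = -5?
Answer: 4412/275 ≈ 16.044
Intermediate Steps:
X(h, T) = -T/h (X(h, T) = (T + (T - 4*T))/((2*h)) = (T - 3*T)*(1/(2*h)) = (-2*T)*(1/(2*h)) = -T/h)
B = 16 (B = -3 + (5*3 + 4) = -3 + (15 + 4) = -3 + 19 = 16)
B + X(x, 12)/(93 - 38) = 16 + (-1*12/(-5))/(93 - 38) = 16 - 1*12*(-⅕)/55 = 16 + (12/5)*(1/55) = 16 + 12/275 = 4412/275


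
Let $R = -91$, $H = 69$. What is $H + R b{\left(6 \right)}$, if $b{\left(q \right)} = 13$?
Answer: $-1114$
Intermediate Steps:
$H + R b{\left(6 \right)} = 69 - 1183 = -1114$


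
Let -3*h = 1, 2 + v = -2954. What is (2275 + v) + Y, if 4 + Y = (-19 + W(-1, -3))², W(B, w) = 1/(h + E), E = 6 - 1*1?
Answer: -65091/196 ≈ -332.10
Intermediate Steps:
v = -2956 (v = -2 - 2954 = -2956)
E = 5 (E = 6 - 1 = 5)
h = -⅓ (h = -⅓*1 = -⅓ ≈ -0.33333)
W(B, w) = 3/14 (W(B, w) = 1/(-⅓ + 5) = 1/(14/3) = 3/14)
Y = 68385/196 (Y = -4 + (-19 + 3/14)² = -4 + (-263/14)² = -4 + 69169/196 = 68385/196 ≈ 348.90)
(2275 + v) + Y = (2275 - 2956) + 68385/196 = -681 + 68385/196 = -65091/196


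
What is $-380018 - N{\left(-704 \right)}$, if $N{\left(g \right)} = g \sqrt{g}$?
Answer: $-380018 + 5632 i \sqrt{11} \approx -3.8002 \cdot 10^{5} + 18679.0 i$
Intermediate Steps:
$N{\left(g \right)} = g^{\frac{3}{2}}$
$-380018 - N{\left(-704 \right)} = -380018 - \left(-704\right)^{\frac{3}{2}} = -380018 - - 5632 i \sqrt{11} = -380018 + 5632 i \sqrt{11}$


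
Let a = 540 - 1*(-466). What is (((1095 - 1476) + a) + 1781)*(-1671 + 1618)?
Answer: -127518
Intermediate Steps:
a = 1006 (a = 540 + 466 = 1006)
(((1095 - 1476) + a) + 1781)*(-1671 + 1618) = (((1095 - 1476) + 1006) + 1781)*(-1671 + 1618) = ((-381 + 1006) + 1781)*(-53) = (625 + 1781)*(-53) = 2406*(-53) = -127518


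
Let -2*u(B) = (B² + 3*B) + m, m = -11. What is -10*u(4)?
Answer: 85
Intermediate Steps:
u(B) = 11/2 - 3*B/2 - B²/2 (u(B) = -((B² + 3*B) - 11)/2 = -(-11 + B² + 3*B)/2 = 11/2 - 3*B/2 - B²/2)
-10*u(4) = -10*(11/2 - 3/2*4 - ½*4²) = -10*(11/2 - 6 - ½*16) = -10*(11/2 - 6 - 8) = -10*(-17/2) = 85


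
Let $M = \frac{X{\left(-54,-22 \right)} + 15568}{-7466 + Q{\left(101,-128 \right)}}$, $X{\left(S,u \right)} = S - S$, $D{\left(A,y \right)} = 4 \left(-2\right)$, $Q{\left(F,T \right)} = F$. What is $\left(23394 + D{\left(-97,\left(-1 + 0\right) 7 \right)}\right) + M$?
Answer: $\frac{172222322}{7365} \approx 23384.0$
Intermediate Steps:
$D{\left(A,y \right)} = -8$
$X{\left(S,u \right)} = 0$
$M = - \frac{15568}{7365}$ ($M = \frac{0 + 15568}{-7466 + 101} = \frac{15568}{-7365} = 15568 \left(- \frac{1}{7365}\right) = - \frac{15568}{7365} \approx -2.1138$)
$\left(23394 + D{\left(-97,\left(-1 + 0\right) 7 \right)}\right) + M = \left(23394 - 8\right) - \frac{15568}{7365} = 23386 - \frac{15568}{7365} = \frac{172222322}{7365}$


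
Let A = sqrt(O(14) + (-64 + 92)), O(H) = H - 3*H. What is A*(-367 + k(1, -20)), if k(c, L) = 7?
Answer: 0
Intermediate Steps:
O(H) = -2*H (O(H) = H - 3*H = -2*H)
A = 0 (A = sqrt(-2*14 + (-64 + 92)) = sqrt(-28 + 28) = sqrt(0) = 0)
A*(-367 + k(1, -20)) = 0*(-367 + 7) = 0*(-360) = 0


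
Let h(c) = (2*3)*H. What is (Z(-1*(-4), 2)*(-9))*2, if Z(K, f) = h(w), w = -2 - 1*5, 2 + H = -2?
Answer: 432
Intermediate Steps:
H = -4 (H = -2 - 2 = -4)
w = -7 (w = -2 - 5 = -7)
h(c) = -24 (h(c) = (2*3)*(-4) = 6*(-4) = -24)
Z(K, f) = -24
(Z(-1*(-4), 2)*(-9))*2 = -24*(-9)*2 = 216*2 = 432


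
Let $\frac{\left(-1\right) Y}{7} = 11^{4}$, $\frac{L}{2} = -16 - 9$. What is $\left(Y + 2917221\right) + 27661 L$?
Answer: $1431684$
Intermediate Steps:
$L = -50$ ($L = 2 \left(-16 - 9\right) = 2 \left(-25\right) = -50$)
$Y = -102487$ ($Y = - 7 \cdot 11^{4} = \left(-7\right) 14641 = -102487$)
$\left(Y + 2917221\right) + 27661 L = \left(-102487 + 2917221\right) + 27661 \left(-50\right) = 2814734 - 1383050 = 1431684$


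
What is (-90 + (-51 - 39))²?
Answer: 32400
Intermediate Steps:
(-90 + (-51 - 39))² = (-90 - 90)² = (-180)² = 32400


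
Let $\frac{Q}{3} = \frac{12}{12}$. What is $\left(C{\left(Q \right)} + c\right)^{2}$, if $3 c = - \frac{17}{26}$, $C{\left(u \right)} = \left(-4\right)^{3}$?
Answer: $\frac{25090081}{6084} \approx 4123.9$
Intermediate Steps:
$Q = 3$ ($Q = 3 \cdot \frac{12}{12} = 3 \cdot 12 \cdot \frac{1}{12} = 3 \cdot 1 = 3$)
$C{\left(u \right)} = -64$
$c = - \frac{17}{78}$ ($c = \frac{\left(-17\right) \frac{1}{26}}{3} = \frac{1}{3} \left(- \frac{17}{26}\right) = - \frac{17}{78} \approx -0.21795$)
$\left(C{\left(Q \right)} + c\right)^{2} = \left(-64 - \frac{17}{78}\right)^{2} = \left(- \frac{5009}{78}\right)^{2} = \frac{25090081}{6084}$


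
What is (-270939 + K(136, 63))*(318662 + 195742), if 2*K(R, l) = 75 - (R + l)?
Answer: -139403998404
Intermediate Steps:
K(R, l) = 75/2 - R/2 - l/2 (K(R, l) = (75 - (R + l))/2 = (75 + (-R - l))/2 = (75 - R - l)/2 = 75/2 - R/2 - l/2)
(-270939 + K(136, 63))*(318662 + 195742) = (-270939 + (75/2 - ½*136 - ½*63))*(318662 + 195742) = (-270939 + (75/2 - 68 - 63/2))*514404 = (-270939 - 62)*514404 = -271001*514404 = -139403998404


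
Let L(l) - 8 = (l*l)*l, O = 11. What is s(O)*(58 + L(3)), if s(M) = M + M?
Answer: 2046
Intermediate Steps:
L(l) = 8 + l**3 (L(l) = 8 + (l*l)*l = 8 + l**2*l = 8 + l**3)
s(M) = 2*M
s(O)*(58 + L(3)) = (2*11)*(58 + (8 + 3**3)) = 22*(58 + (8 + 27)) = 22*(58 + 35) = 22*93 = 2046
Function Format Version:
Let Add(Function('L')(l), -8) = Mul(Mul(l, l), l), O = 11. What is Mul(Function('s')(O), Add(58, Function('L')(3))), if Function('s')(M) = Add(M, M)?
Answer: 2046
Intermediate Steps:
Function('L')(l) = Add(8, Pow(l, 3)) (Function('L')(l) = Add(8, Mul(Mul(l, l), l)) = Add(8, Mul(Pow(l, 2), l)) = Add(8, Pow(l, 3)))
Function('s')(M) = Mul(2, M)
Mul(Function('s')(O), Add(58, Function('L')(3))) = Mul(Mul(2, 11), Add(58, Add(8, Pow(3, 3)))) = Mul(22, Add(58, Add(8, 27))) = Mul(22, Add(58, 35)) = Mul(22, 93) = 2046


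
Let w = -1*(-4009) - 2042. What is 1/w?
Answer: 1/1967 ≈ 0.00050839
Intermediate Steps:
w = 1967 (w = 4009 - 2042 = 1967)
1/w = 1/1967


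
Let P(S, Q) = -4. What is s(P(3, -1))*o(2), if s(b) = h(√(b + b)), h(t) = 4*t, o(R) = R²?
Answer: 32*I*√2 ≈ 45.255*I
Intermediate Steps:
s(b) = 4*√2*√b (s(b) = 4*√(b + b) = 4*√(2*b) = 4*(√2*√b) = 4*√2*√b)
s(P(3, -1))*o(2) = (4*√2*√(-4))*2² = (4*√2*(2*I))*4 = (8*I*√2)*4 = 32*I*√2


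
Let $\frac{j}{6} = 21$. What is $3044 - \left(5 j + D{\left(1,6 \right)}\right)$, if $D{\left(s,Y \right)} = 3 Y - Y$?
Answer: $2402$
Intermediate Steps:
$D{\left(s,Y \right)} = 2 Y$
$j = 126$ ($j = 6 \cdot 21 = 126$)
$3044 - \left(5 j + D{\left(1,6 \right)}\right) = 3044 - \left(5 \cdot 126 + 2 \cdot 6\right) = 3044 - \left(630 + 12\right) = 3044 - 642 = 2402$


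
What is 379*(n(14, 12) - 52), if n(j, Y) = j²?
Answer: 54576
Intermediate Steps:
379*(n(14, 12) - 52) = 379*(14² - 52) = 379*(196 - 52) = 379*144 = 54576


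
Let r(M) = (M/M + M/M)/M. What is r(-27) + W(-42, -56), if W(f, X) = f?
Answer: -1136/27 ≈ -42.074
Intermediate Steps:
r(M) = 2/M (r(M) = (1 + 1)/M = 2/M)
r(-27) + W(-42, -56) = 2/(-27) - 42 = 2*(-1/27) - 42 = -2/27 - 42 = -1136/27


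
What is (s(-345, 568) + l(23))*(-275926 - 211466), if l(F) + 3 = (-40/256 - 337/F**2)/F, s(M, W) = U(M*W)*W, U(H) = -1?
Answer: 3386290760043/12167 ≈ 2.7832e+8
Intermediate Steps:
s(M, W) = -W
l(F) = -3 + (-5/32 - 337/F**2)/F (l(F) = -3 + (-40/256 - 337/F**2)/F = -3 + (-40*1/256 - 337/F**2)/F = -3 + (-5/32 - 337/F**2)/F)
(s(-345, 568) + l(23))*(-275926 - 211466) = (-1*568 + (-3 - 337/23**3 - 5/32/23))*(-275926 - 211466) = (-568 + (-3 - 337*1/12167 - 5/32*1/23))*(-487392) = (-568 + (-3 - 337/12167 - 5/736))*(-487392) = (-568 - 1181461/389344)*(-487392) = -222328853/389344*(-487392) = 3386290760043/12167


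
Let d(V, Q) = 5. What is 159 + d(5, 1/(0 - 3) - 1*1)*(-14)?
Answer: 89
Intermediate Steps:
159 + d(5, 1/(0 - 3) - 1*1)*(-14) = 159 + 5*(-14) = 159 - 70 = 89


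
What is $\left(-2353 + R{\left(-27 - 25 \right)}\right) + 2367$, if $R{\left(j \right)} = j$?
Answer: $-38$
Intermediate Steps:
$\left(-2353 + R{\left(-27 - 25 \right)}\right) + 2367 = \left(-2353 - 52\right) + 2367 = -2405 + 2367 = -38$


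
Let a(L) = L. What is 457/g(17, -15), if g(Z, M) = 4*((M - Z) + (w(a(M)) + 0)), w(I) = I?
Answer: -457/188 ≈ -2.4309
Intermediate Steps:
g(Z, M) = -4*Z + 8*M (g(Z, M) = 4*((M - Z) + (M + 0)) = 4*((M - Z) + M) = 4*(-Z + 2*M) = -4*Z + 8*M)
457/g(17, -15) = 457/(-4*17 + 8*(-15)) = 457/(-68 - 120) = 457/(-188) = 457*(-1/188) = -457/188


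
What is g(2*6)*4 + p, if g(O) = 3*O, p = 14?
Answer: 158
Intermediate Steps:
g(2*6)*4 + p = (3*(2*6))*4 + 14 = (3*12)*4 + 14 = 36*4 + 14 = 144 + 14 = 158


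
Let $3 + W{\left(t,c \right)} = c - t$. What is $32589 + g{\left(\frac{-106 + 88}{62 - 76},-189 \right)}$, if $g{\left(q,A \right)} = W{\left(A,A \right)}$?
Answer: $32586$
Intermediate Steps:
$W{\left(t,c \right)} = -3 + c - t$ ($W{\left(t,c \right)} = -3 + \left(c - t\right) = -3 + c - t$)
$g{\left(q,A \right)} = -3$ ($g{\left(q,A \right)} = -3 + A - A = -3$)
$32589 + g{\left(\frac{-106 + 88}{62 - 76},-189 \right)} = 32589 - 3 = 32586$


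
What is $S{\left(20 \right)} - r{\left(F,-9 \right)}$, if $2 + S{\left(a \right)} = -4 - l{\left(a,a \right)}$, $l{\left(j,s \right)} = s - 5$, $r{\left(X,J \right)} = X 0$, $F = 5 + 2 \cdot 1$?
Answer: $-21$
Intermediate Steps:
$F = 7$ ($F = 5 + 2 = 7$)
$r{\left(X,J \right)} = 0$
$l{\left(j,s \right)} = -5 + s$
$S{\left(a \right)} = -1 - a$ ($S{\left(a \right)} = -2 - \left(-1 + a\right) = -1 - a$)
$S{\left(20 \right)} - r{\left(F,-9 \right)} = \left(-1 - 20\right) - 0 = \left(-1 - 20\right) + 0 = -21 + 0 = -21$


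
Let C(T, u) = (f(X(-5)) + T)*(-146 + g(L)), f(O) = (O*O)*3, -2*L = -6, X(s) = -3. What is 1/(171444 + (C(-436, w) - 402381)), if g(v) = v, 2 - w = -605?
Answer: -1/172450 ≈ -5.7988e-6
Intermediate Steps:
w = 607 (w = 2 - 1*(-605) = 2 + 605 = 607)
L = 3 (L = -1/2*(-6) = 3)
f(O) = 3*O**2 (f(O) = O**2*3 = 3*O**2)
C(T, u) = -3861 - 143*T (C(T, u) = (3*(-3)**2 + T)*(-146 + 3) = (3*9 + T)*(-143) = (27 + T)*(-143) = -3861 - 143*T)
1/(171444 + (C(-436, w) - 402381)) = 1/(171444 + ((-3861 - 143*(-436)) - 402381)) = 1/(171444 + ((-3861 + 62348) - 402381)) = 1/(171444 + (58487 - 402381)) = 1/(171444 - 343894) = 1/(-172450) = -1/172450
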